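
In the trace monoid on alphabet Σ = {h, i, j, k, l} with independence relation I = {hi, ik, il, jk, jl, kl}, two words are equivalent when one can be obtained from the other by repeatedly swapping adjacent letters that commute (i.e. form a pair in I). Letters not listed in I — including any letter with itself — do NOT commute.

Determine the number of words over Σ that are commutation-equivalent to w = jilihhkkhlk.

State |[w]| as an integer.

0(j) covers ∅
1(i) covers 0:j
2(l) covers ∅
3(i) covers 1:i
4(h) covers 0:j, 2:l
5(h) covers 4:h
6(k) covers 5:h
7(k) covers 6:k
8(h) covers 7:k
9(l) covers 8:h
10(k) covers 8:h
floor of heap: 0:j, 2:l
completions by unplaced set U, small U first (add the entries for U minus each lowest piece of U):
  |U|=1: {3}:1  {9}:1  {10}:1
  |U|=2: {1,3}:1  {3,9}:2  {3,10}:2  {9,10}:2
  |U|=3: {1,3,9}:3  {1,3,10}:3  {3,9,10}:6  {8,9,10}:2
  |U|=4: {1,3,9,10}:12  {3,8,9,10}:8  {7,8,9,10}:2
  |U|=5: {1,3,8,9,10}:20  {3,7,8,9,10}:10  {6,7,8,9,10}:2
  |U|=6: {1,3,7,8,9,10}:30  {3,6,7,8,9,10}:12  {5,6,7,8,9,10}:2
  |U|=7: {1,3,6,7,8,9,10}:42  {3,5,6,7,8,9,10}:14  {4,5,6,7,8,9,10}:2
  |U|=8: {1,3,5,6,7,8,9,10}:56  {2,4,5,6,7,8,9,10}:2  {3,4,5,6,7,8,9,10}:16
  |U|=9: {1,3,4,5,6,7,8,9,10}:72  {2,3,4,5,6,7,8,9,10}:18
  start at 0(j): 90
  start at 2(l): 72
sum over floor = 162

162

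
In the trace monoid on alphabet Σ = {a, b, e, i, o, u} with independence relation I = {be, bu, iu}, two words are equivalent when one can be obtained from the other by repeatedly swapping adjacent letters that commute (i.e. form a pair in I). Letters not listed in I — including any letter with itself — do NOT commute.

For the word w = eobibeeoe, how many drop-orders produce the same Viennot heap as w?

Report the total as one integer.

3

#0=e has no predecessor
#1=o depends on [0:e]
#2=b depends on [1:o]
#3=i depends on [2:b]
#4=b depends on [3:i]
#5=e depends on [3:i]
#6=e depends on [5:e]
#7=o depends on [4:b, 6:e]
#8=e depends on [7:o]
sources: [0:e]
N(rest) = Σ N(rest − s) over sources s of rest; N(one piece) = 1:
  size 1 → [8]=1
  size 2 → [7,8]=1
  size 3 → [4,7,8]=1  [6,7,8]=1
  size 4 → [4,6,7,8]=2  [5,6,7,8]=1
  size 5 → [4,5,6,7,8]=3
  size 6 → [3,4,5,6,7,8]=3
  size 7 → [2,3,4,5,6,7,8]=3
  first=0(e) contributes 3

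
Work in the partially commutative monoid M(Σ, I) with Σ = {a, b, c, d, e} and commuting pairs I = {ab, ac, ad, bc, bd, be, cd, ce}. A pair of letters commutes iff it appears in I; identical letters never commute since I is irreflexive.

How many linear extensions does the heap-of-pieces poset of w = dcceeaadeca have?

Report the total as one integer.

piece 0:d — minimal
piece 1:c — minimal
piece 2:c rests on {1:c}
piece 3:e rests on {0:d}
piece 4:e rests on {3:e}
piece 5:a rests on {4:e}
piece 6:a rests on {5:a}
piece 7:d rests on {4:e}
piece 8:e rests on {6:a, 7:d}
piece 9:c rests on {2:c}
piece 10:a rests on {8:e}
minimal pieces: {0:d, 1:c}
ways to finish when only these pieces remain (= sum over removing one remaining piece with nothing left below it):
  1 left: {9}→1  {10}→1
  2 left: {2,9}→1  {8,10}→1  {9,10}→2
  3 left: {1,2,9}→1  {2,9,10}→3  {6,8,10}→1  {7,8,10}→1  {8,9,10}→3
  4 left: {1,2,9,10}→4  {2,8,9,10}→6  {5,6,8,10}→1  {6,7,8,10}→2  {6,8,9,10}→4  {7,8,9,10}→4
  5 left: {1,2,8,9,10}→10  {2,6,8,9,10}→10  {2,7,8,9,10}→10  {5,6,7,8,10}→3  {5,6,8,9,10}→5  {6,7,8,9,10}→10
  6 left: {1,2,6,8,9,10}→20  {1,2,7,8,9,10}→20  {2,5,6,8,9,10}→15  {2,6,7,8,9,10}→30  {4,5,6,7,8,10}→3  {5,6,7,8,9,10}→18
  7 left: {1,2,5,6,8,9,10}→35  {1,2,6,7,8,9,10}→70  {2,5,6,7,8,9,10}→63  {3,4,5,6,7,8,10}→3  {4,5,6,7,8,9,10}→21
  8 left: {0,3,4,5,6,7,8,10}→3  {1,2,5,6,7,8,9,10}→168  {2,4,5,6,7,8,9,10}→84  {3,4,5,6,7,8,9,10}→24
  9 left: {0,3,4,5,6,7,8,9,10}→27  {1,2,4,5,6,7,8,9,10}→252  {2,3,4,5,6,7,8,9,10}→108
  placing 0:d first → 360 extensions
  placing 1:c first → 135 extensions
total linear extensions = 495

495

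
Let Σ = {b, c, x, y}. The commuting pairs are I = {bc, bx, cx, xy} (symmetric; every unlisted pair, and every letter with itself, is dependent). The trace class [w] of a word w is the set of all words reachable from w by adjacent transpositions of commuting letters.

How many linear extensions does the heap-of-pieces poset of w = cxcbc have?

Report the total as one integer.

20

drop 0:c onto floor
drop 1:x onto floor
drop 2:c onto {0:c}
drop 3:b onto floor
drop 4:c onto {2:c}
ground layer = {0:c, 1:x, 3:b}
drop-orders for the pieces not yet dropped (sum over which currently-grounded one goes next):
  1 to go: {1} 1  {3} 1  {4} 1
  2 to go: {1,3} 2  {1,4} 2  {2,4} 1  {3,4} 2
  3 to go: {0,2,4} 1  {1,2,4} 3  {1,3,4} 6  {2,3,4} 3
  if 0:c drops first: 12 orders
  if 1:x drops first: 4 orders
  if 3:b drops first: 4 orders
heap linearizations: 20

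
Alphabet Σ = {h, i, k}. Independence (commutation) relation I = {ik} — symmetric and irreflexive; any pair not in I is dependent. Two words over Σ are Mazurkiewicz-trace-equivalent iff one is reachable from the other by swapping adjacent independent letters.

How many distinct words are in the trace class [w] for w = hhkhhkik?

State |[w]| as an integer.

3

0(h) covers ∅
1(h) covers 0:h
2(k) covers 1:h
3(h) covers 2:k
4(h) covers 3:h
5(k) covers 4:h
6(i) covers 4:h
7(k) covers 5:k
floor of heap: 0:h
completions by unplaced set U, small U first (add the entries for U minus each lowest piece of U):
  |U|=1: {6}:1  {7}:1
  |U|=2: {5,7}:1  {6,7}:2
  |U|=3: {5,6,7}:3
  |U|=4: {4,5,6,7}:3
  |U|=5: {3,4,5,6,7}:3
  |U|=6: {2,3,4,5,6,7}:3
  start at 0(h): 3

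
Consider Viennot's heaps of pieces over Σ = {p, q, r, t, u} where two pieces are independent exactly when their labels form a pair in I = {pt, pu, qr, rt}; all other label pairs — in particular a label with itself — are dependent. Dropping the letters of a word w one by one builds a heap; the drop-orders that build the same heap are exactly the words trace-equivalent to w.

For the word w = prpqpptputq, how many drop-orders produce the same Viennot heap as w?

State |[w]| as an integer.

20

piece 0:p — minimal
piece 1:r rests on {0:p}
piece 2:p rests on {1:r}
piece 3:q rests on {2:p}
piece 4:p rests on {3:q}
piece 5:p rests on {4:p}
piece 6:t rests on {3:q}
piece 7:p rests on {5:p}
piece 8:u rests on {6:t}
piece 9:t rests on {8:u}
piece 10:q rests on {7:p, 9:t}
minimal pieces: {0:p}
ways to finish when only these pieces remain (= sum over removing one remaining piece with nothing left below it):
  1 left: {10}→1
  2 left: {7,10}→1  {9,10}→1
  3 left: {5,7,10}→1  {7,9,10}→2  {8,9,10}→1
  4 left: {4,5,7,10}→1  {5,7,9,10}→3  {6,8,9,10}→1  {7,8,9,10}→3
  5 left: {4,5,7,9,10}→4  {5,7,8,9,10}→6  {6,7,8,9,10}→4
  6 left: {4,5,7,8,9,10}→10  {5,6,7,8,9,10}→10
  7 left: {4,5,6,7,8,9,10}→20
  8 left: {3,4,5,6,7,8,9,10}→20
  9 left: {2,3,4,5,6,7,8,9,10}→20
  placing 0:p first → 20 extensions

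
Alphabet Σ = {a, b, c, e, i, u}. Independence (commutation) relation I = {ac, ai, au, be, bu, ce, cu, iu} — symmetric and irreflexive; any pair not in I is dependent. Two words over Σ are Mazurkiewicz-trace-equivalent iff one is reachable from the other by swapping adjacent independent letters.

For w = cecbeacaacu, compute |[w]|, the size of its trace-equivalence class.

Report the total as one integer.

piece 0:c — minimal
piece 1:e — minimal
piece 2:c rests on {0:c}
piece 3:b rests on {2:c}
piece 4:e rests on {1:e}
piece 5:a rests on {3:b, 4:e}
piece 6:c rests on {3:b}
piece 7:a rests on {5:a}
piece 8:a rests on {7:a}
piece 9:c rests on {6:c}
piece 10:u rests on {4:e}
minimal pieces: {0:c, 1:e}
ways to finish when only these pieces remain (= sum over removing one remaining piece with nothing left below it):
  1 left: {8}→1  {9}→1  {10}→1
  2 left: {6,9}→1  {7,8}→1  {8,9}→2  {8,10}→2  {9,10}→2
  3 left: {5,7,8}→1  {6,8,9}→3  {6,9,10}→3  {7,8,9}→3  {7,8,10}→3  {8,9,10}→6
  4 left: {5,7,8,9}→4  {5,7,8,10}→4  {6,7,8,9}→6  {6,8,9,10}→12  {7,8,9,10}→12
  5 left: {4,5,7,8,10}→4  {5,6,7,8,9}→10  {5,7,8,9,10}→20  {6,7,8,9,10}→30
  6 left: {1,4,5,7,8,10}→4  {3,5,6,7,8,9}→10  {4,5,7,8,9,10}→24  {5,6,7,8,9,10}→60
  7 left: {1,4,5,7,8,9,10}→28  {2,3,5,6,7,8,9}→10  {3,5,6,7,8,9,10}→70  {4,5,6,7,8,9,10}→84
  8 left: {0,2,3,5,6,7,8,9}→10  {1,4,5,6,7,8,9,10}→112  {2,3,5,6,7,8,9,10}→80  {3,4,5,6,7,8,9,10}→154
  9 left: {0,2,3,5,6,7,8,9,10}→90  {1,3,4,5,6,7,8,9,10}→266  {2,3,4,5,6,7,8,9,10}→234
  placing 0:c first → 500 extensions
  placing 1:e first → 324 extensions
total linear extensions = 824

824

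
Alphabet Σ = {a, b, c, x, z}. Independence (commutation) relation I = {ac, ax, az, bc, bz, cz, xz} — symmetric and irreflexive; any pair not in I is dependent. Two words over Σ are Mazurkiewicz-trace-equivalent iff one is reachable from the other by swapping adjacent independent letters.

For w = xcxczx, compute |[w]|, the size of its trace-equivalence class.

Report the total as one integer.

6

0(x) covers ∅
1(c) covers 0:x
2(x) covers 1:c
3(c) covers 2:x
4(z) covers ∅
5(x) covers 3:c
floor of heap: 0:x, 4:z
completions by unplaced set U, small U first (add the entries for U minus each lowest piece of U):
  |U|=1: {4}:1  {5}:1
  |U|=2: {3,5}:1  {4,5}:2
  |U|=3: {2,3,5}:1  {3,4,5}:3
  |U|=4: {1,2,3,5}:1  {2,3,4,5}:4
  start at 0(x): 5
  start at 4(z): 1
sum over floor = 6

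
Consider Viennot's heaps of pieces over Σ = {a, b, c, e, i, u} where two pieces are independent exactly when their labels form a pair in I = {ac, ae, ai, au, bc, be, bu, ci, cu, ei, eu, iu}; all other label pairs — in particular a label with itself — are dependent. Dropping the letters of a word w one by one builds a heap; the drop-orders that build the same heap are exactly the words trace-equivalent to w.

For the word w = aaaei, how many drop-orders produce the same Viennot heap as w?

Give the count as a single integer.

20

0(a) covers ∅
1(a) covers 0:a
2(a) covers 1:a
3(e) covers ∅
4(i) covers ∅
floor of heap: 0:a, 3:e, 4:i
completions by unplaced set U, small U first (add the entries for U minus each lowest piece of U):
  |U|=1: {2}:1  {3}:1  {4}:1
  |U|=2: {1,2}:1  {2,3}:2  {2,4}:2  {3,4}:2
  |U|=3: {0,1,2}:1  {1,2,3}:3  {1,2,4}:3  {2,3,4}:6
  start at 0(a): 12
  start at 3(e): 4
  start at 4(i): 4
sum over floor = 20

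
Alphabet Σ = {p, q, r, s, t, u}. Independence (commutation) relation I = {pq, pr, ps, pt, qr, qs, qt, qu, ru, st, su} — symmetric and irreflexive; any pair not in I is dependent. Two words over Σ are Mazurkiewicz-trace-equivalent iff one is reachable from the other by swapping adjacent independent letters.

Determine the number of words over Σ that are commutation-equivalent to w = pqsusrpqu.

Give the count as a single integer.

#0=p has no predecessor
#1=q has no predecessor
#2=s has no predecessor
#3=u depends on [0:p]
#4=s depends on [2:s]
#5=r depends on [4:s]
#6=p depends on [3:u]
#7=q depends on [1:q]
#8=u depends on [6:p]
sources: [0:p, 1:q, 2:s]
N(rest) = Σ N(rest − s) over sources s of rest; N(one piece) = 1:
  size 1 → [5]=1  [7]=1  [8]=1
  size 2 → [1,7]=1  [4,5]=1  [5,7]=2  [5,8]=2  [6,8]=1  [7,8]=2
  size 3 → [1,5,7]=3  [1,7,8]=3  [2,4,5]=1  [3,6,8]=1  [4,5,7]=3  [4,5,8]=3  [5,6,8]=3  [5,7,8]=6  [6,7,8]=3
  size 4 → [0,3,6,8]=1  [1,4,5,7]=6  [1,5,7,8]=12  [1,6,7,8]=6  [2,4,5,7]=4  [2,4,5,8]=4  [3,5,6,8]=4  [3,6,7,8]=4  [4,5,6,8]=6  [4,5,7,8]=12  [5,6,7,8]=12
  size 5 → [0,3,5,6,8]=5  [0,3,6,7,8]=5  [1,2,4,5,7]=10  [1,3,6,7,8]=10  [1,4,5,7,8]=30  [1,5,6,7,8]=30  [2,4,5,6,8]=10  [2,4,5,7,8]=20  [3,4,5,6,8]=10  [3,5,6,7,8]=20  [4,5,6,7,8]=30
  size 6 → [0,1,3,6,7,8]=15  [0,3,4,5,6,8]=15  [0,3,5,6,7,8]=30  [1,2,4,5,7,8]=60  [1,3,5,6,7,8]=60  [1,4,5,6,7,8]=90  [2,3,4,5,6,8]=20  [2,4,5,6,7,8]=60  [3,4,5,6,7,8]=60
  size 7 → [0,1,3,5,6,7,8]=105  [0,2,3,4,5,6,8]=35  [0,3,4,5,6,7,8]=105  [1,2,4,5,6,7,8]=210  [1,3,4,5,6,7,8]=210  [2,3,4,5,6,7,8]=140
  first=0(p) contributes 560
  first=1(q) contributes 280
  first=2(s) contributes 420
|[w]| = 1260

1260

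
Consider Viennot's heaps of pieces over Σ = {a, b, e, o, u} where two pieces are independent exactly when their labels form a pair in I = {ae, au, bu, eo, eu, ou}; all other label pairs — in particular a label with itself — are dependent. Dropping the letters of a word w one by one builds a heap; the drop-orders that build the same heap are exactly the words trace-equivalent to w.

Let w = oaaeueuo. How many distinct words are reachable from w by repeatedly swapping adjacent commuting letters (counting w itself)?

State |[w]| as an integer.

420

0(o) covers ∅
1(a) covers 0:o
2(a) covers 1:a
3(e) covers ∅
4(u) covers ∅
5(e) covers 3:e
6(u) covers 4:u
7(o) covers 2:a
floor of heap: 0:o, 3:e, 4:u
completions by unplaced set U, small U first (add the entries for U minus each lowest piece of U):
  |U|=1: {5}:1  {6}:1  {7}:1
  |U|=2: {2,7}:1  {3,5}:1  {4,6}:1  {5,6}:2  {5,7}:2  {6,7}:2
  |U|=3: {1,2,7}:1  {2,5,7}:3  {2,6,7}:3  {3,5,6}:3  {3,5,7}:3  {4,5,6}:3  {4,6,7}:3  {5,6,7}:6
  |U|=4: {0,1,2,7}:1  {1,2,5,7}:4  {1,2,6,7}:4  {2,3,5,7}:6  {2,4,6,7}:6  {2,5,6,7}:12  {3,4,5,6}:6  {3,5,6,7}:12  {4,5,6,7}:12
  |U|=5: {0,1,2,5,7}:5  {0,1,2,6,7}:5  {1,2,3,5,7}:10  {1,2,4,6,7}:10  {1,2,5,6,7}:20  {2,3,5,6,7}:30  {2,4,5,6,7}:30  {3,4,5,6,7}:30
  |U|=6: {0,1,2,3,5,7}:15  {0,1,2,4,6,7}:15  {0,1,2,5,6,7}:30  {1,2,3,5,6,7}:60  {1,2,4,5,6,7}:60  {2,3,4,5,6,7}:90
  start at 0(o): 210
  start at 3(e): 105
  start at 4(u): 105
sum over floor = 420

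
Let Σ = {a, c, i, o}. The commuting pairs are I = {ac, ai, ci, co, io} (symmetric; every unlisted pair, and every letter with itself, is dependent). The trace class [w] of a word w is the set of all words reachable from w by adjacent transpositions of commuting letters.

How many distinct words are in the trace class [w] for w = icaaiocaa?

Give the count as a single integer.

756

#0=i has no predecessor
#1=c has no predecessor
#2=a has no predecessor
#3=a depends on [2:a]
#4=i depends on [0:i]
#5=o depends on [3:a]
#6=c depends on [1:c]
#7=a depends on [5:o]
#8=a depends on [7:a]
sources: [0:i, 1:c, 2:a]
N(rest) = Σ N(rest − s) over sources s of rest; N(one piece) = 1:
  size 1 → [4]=1  [6]=1  [8]=1
  size 2 → [0,4]=1  [1,6]=1  [4,6]=2  [4,8]=2  [6,8]=2  [7,8]=1
  size 3 → [0,4,6]=3  [0,4,8]=3  [1,4,6]=3  [1,6,8]=3  [4,6,8]=6  [4,7,8]=3  [5,7,8]=1  [6,7,8]=3
  size 4 → [0,1,4,6]=6  [0,4,6,8]=12  [0,4,7,8]=6  [1,4,6,8]=12  [1,6,7,8]=6  [3,5,7,8]=1  [4,5,7,8]=4  [4,6,7,8]=12  [5,6,7,8]=4
  size 5 → [0,1,4,6,8]=30  [0,4,5,7,8]=10  [0,4,6,7,8]=30  [1,4,6,7,8]=30  [1,5,6,7,8]=10  [2,3,5,7,8]=1  [3,4,5,7,8]=5  [3,5,6,7,8]=5  [4,5,6,7,8]=20
  size 6 → [0,1,4,6,7,8]=90  [0,3,4,5,7,8]=15  [0,4,5,6,7,8]=60  [1,3,5,6,7,8]=15  [1,4,5,6,7,8]=60  [2,3,4,5,7,8]=6  [2,3,5,6,7,8]=6  [3,4,5,6,7,8]=30
  size 7 → [0,1,4,5,6,7,8]=210  [0,2,3,4,5,7,8]=21  [0,3,4,5,6,7,8]=105  [1,2,3,5,6,7,8]=21  [1,3,4,5,6,7,8]=105  [2,3,4,5,6,7,8]=42
  first=0(i) contributes 168
  first=1(c) contributes 168
  first=2(a) contributes 420
|[w]| = 756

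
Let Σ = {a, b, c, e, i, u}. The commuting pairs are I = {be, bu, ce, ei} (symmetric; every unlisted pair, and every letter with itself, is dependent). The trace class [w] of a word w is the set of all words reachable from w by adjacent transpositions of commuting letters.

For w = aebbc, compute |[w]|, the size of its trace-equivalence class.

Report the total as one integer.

piece 0:a — minimal
piece 1:e rests on {0:a}
piece 2:b rests on {0:a}
piece 3:b rests on {2:b}
piece 4:c rests on {3:b}
minimal pieces: {0:a}
ways to finish when only these pieces remain (= sum over removing one remaining piece with nothing left below it):
  1 left: {1}→1  {4}→1
  2 left: {1,4}→2  {3,4}→1
  3 left: {1,3,4}→3  {2,3,4}→1
  placing 0:a first → 4 extensions

4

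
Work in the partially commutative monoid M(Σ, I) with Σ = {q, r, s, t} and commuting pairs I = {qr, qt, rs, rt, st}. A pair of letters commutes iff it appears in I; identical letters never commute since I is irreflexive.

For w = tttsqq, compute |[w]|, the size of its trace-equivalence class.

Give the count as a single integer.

0(t) covers ∅
1(t) covers 0:t
2(t) covers 1:t
3(s) covers ∅
4(q) covers 3:s
5(q) covers 4:q
floor of heap: 0:t, 3:s
completions by unplaced set U, small U first (add the entries for U minus each lowest piece of U):
  |U|=1: {2}:1  {5}:1
  |U|=2: {1,2}:1  {2,5}:2  {4,5}:1
  |U|=3: {0,1,2}:1  {1,2,5}:3  {2,4,5}:3  {3,4,5}:1
  |U|=4: {0,1,2,5}:4  {1,2,4,5}:6  {2,3,4,5}:4
  start at 0(t): 10
  start at 3(s): 10
sum over floor = 20

20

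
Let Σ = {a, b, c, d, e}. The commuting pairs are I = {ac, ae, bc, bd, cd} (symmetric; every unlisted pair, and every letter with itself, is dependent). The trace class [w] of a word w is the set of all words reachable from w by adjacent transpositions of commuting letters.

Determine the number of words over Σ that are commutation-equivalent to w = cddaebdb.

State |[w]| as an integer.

drop 0:c onto floor
drop 1:d onto floor
drop 2:d onto {1:d}
drop 3:a onto {2:d}
drop 4:e onto {0:c, 2:d}
drop 5:b onto {3:a, 4:e}
drop 6:d onto {3:a, 4:e}
drop 7:b onto {5:b}
ground layer = {0:c, 1:d}
drop-orders for the pieces not yet dropped (sum over which currently-grounded one goes next):
  1 to go: {6} 1  {7} 1
  2 to go: {5,7} 1  {6,7} 2
  3 to go: {5,6,7} 3
  4 to go: {3,5,6,7} 3  {4,5,6,7} 3
  5 to go: {0,4,5,6,7} 3  {3,4,5,6,7} 6
  6 to go: {0,3,4,5,6,7} 9  {2,3,4,5,6,7} 6
  if 0:c drops first: 6 orders
  if 1:d drops first: 15 orders
heap linearizations: 21

21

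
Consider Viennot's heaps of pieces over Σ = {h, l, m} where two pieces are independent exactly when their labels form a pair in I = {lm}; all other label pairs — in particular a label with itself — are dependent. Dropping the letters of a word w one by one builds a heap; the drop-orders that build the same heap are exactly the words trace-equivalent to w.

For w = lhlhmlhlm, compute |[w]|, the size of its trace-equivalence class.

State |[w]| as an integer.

0(l) covers ∅
1(h) covers 0:l
2(l) covers 1:h
3(h) covers 2:l
4(m) covers 3:h
5(l) covers 3:h
6(h) covers 4:m, 5:l
7(l) covers 6:h
8(m) covers 6:h
floor of heap: 0:l
completions by unplaced set U, small U first (add the entries for U minus each lowest piece of U):
  |U|=1: {7}:1  {8}:1
  |U|=2: {7,8}:2
  |U|=3: {6,7,8}:2
  |U|=4: {4,6,7,8}:2  {5,6,7,8}:2
  |U|=5: {4,5,6,7,8}:4
  |U|=6: {3,4,5,6,7,8}:4
  |U|=7: {2,3,4,5,6,7,8}:4
  start at 0(l): 4

4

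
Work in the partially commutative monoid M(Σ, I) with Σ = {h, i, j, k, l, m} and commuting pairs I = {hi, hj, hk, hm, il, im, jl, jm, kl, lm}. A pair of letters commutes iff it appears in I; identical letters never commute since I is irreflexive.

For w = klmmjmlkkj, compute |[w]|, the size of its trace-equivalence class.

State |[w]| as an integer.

piece 0:k — minimal
piece 1:l — minimal
piece 2:m rests on {0:k}
piece 3:m rests on {2:m}
piece 4:j rests on {0:k}
piece 5:m rests on {3:m}
piece 6:l rests on {1:l}
piece 7:k rests on {4:j, 5:m}
piece 8:k rests on {7:k}
piece 9:j rests on {8:k}
minimal pieces: {0:k, 1:l}
ways to finish when only these pieces remain (= sum over removing one remaining piece with nothing left below it):
  1 left: {6}→1  {9}→1
  2 left: {1,6}→1  {6,9}→2  {8,9}→1
  3 left: {1,6,9}→3  {6,8,9}→3  {7,8,9}→1
  4 left: {1,6,8,9}→6  {4,7,8,9}→1  {5,7,8,9}→1  {6,7,8,9}→4
  5 left: {1,6,7,8,9}→10  {3,5,7,8,9}→1  {4,5,7,8,9}→2  {4,6,7,8,9}→5  {5,6,7,8,9}→5
  6 left: {1,4,6,7,8,9}→15  {1,5,6,7,8,9}→15  {2,3,5,7,8,9}→1  {3,4,5,7,8,9}→3  {3,5,6,7,8,9}→6  {4,5,6,7,8,9}→12
  7 left: {1,3,5,6,7,8,9}→21  {1,4,5,6,7,8,9}→42  {2,3,4,5,7,8,9}→4  {2,3,5,6,7,8,9}→7  {3,4,5,6,7,8,9}→21
  8 left: {0,2,3,4,5,7,8,9}→4  {1,2,3,5,6,7,8,9}→28  {1,3,4,5,6,7,8,9}→84  {2,3,4,5,6,7,8,9}→32
  placing 0:k first → 144 extensions
  placing 1:l first → 36 extensions
total linear extensions = 180

180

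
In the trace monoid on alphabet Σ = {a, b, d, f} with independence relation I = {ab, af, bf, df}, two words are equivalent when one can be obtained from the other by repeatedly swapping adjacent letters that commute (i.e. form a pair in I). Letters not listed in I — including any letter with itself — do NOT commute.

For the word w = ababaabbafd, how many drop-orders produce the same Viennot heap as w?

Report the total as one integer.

drop 0:a onto floor
drop 1:b onto floor
drop 2:a onto {0:a}
drop 3:b onto {1:b}
drop 4:a onto {2:a}
drop 5:a onto {4:a}
drop 6:b onto {3:b}
drop 7:b onto {6:b}
drop 8:a onto {5:a}
drop 9:f onto floor
drop 10:d onto {7:b, 8:a}
ground layer = {0:a, 1:b, 9:f}
drop-orders for the pieces not yet dropped (sum over which currently-grounded one goes next):
  1 to go: {9} 1  {10} 1
  2 to go: {7,10} 1  {8,10} 1  {9,10} 2
  3 to go: {5,8,10} 1  {6,7,10} 1  {7,8,10} 2  {7,9,10} 3  {8,9,10} 3
  4 to go: {3,6,7,10} 1  {4,5,8,10} 1  {5,7,8,10} 3  {5,8,9,10} 4  {6,7,8,10} 3  {6,7,9,10} 4  {7,8,9,10} 8
  5 to go: {1,3,6,7,10} 1  {2,4,5,8,10} 1  {3,6,7,8,10} 4  {3,6,7,9,10} 5  {4,5,7,8,10} 4  {4,5,8,9,10} 5  {5,6,7,8,10} 6  {5,7,8,9,10} 15  {6,7,8,9,10} 15
  6 to go: {0,2,4,5,8,10} 1  {1,3,6,7,8,10} 5  {1,3,6,7,9,10} 6  {2,4,5,7,8,10} 5  {2,4,5,8,9,10} 6  {3,5,6,7,8,10} 10  {3,6,7,8,9,10} 24  {4,5,6,7,8,10} 10  {4,5,7,8,9,10} 24  {5,6,7,8,9,10} 36
  7 to go: {0,2,4,5,7,8,10} 6  {0,2,4,5,8,9,10} 7  {1,3,5,6,7,8,10} 15  {1,3,6,7,8,9,10} 35  {2,4,5,6,7,8,10} 15  {2,4,5,7,8,9,10} 35  {3,4,5,6,7,8,10} 20  {3,5,6,7,8,9,10} 70  {4,5,6,7,8,9,10} 70
  8 to go: {0,2,4,5,6,7,8,10} 21  {0,2,4,5,7,8,9,10} 48  {1,3,4,5,6,7,8,10} 35  {1,3,5,6,7,8,9,10} 120  {2,3,4,5,6,7,8,10} 35  {2,4,5,6,7,8,9,10} 120  {3,4,5,6,7,8,9,10} 160
  9 to go: {0,2,3,4,5,6,7,8,10} 56  {0,2,4,5,6,7,8,9,10} 189  {1,2,3,4,5,6,7,8,10} 70  {1,3,4,5,6,7,8,9,10} 315  {2,3,4,5,6,7,8,9,10} 315
  if 0:a drops first: 700 orders
  if 1:b drops first: 560 orders
  if 9:f drops first: 126 orders
heap linearizations: 1386

1386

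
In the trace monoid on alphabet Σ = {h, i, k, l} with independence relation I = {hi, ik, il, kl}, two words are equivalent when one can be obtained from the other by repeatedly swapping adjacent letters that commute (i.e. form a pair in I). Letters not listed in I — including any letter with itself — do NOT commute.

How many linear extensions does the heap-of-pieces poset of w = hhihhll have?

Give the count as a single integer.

7

piece 0:h — minimal
piece 1:h rests on {0:h}
piece 2:i — minimal
piece 3:h rests on {1:h}
piece 4:h rests on {3:h}
piece 5:l rests on {4:h}
piece 6:l rests on {5:l}
minimal pieces: {0:h, 2:i}
ways to finish when only these pieces remain (= sum over removing one remaining piece with nothing left below it):
  1 left: {2}→1  {6}→1
  2 left: {2,6}→2  {5,6}→1
  3 left: {2,5,6}→3  {4,5,6}→1
  4 left: {2,4,5,6}→4  {3,4,5,6}→1
  5 left: {1,3,4,5,6}→1  {2,3,4,5,6}→5
  placing 0:h first → 6 extensions
  placing 2:i first → 1 extensions
total linear extensions = 7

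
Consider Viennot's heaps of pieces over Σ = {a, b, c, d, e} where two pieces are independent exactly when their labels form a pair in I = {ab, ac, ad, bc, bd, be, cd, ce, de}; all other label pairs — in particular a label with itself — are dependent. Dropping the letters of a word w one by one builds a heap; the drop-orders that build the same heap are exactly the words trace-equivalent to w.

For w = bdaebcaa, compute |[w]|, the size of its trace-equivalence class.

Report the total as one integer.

840

#0=b has no predecessor
#1=d has no predecessor
#2=a has no predecessor
#3=e depends on [2:a]
#4=b depends on [0:b]
#5=c has no predecessor
#6=a depends on [3:e]
#7=a depends on [6:a]
sources: [0:b, 1:d, 2:a, 5:c]
N(rest) = Σ N(rest − s) over sources s of rest; N(one piece) = 1:
  size 1 → [1]=1  [4]=1  [5]=1  [7]=1
  size 2 → [0,4]=1  [1,4]=2  [1,5]=2  [1,7]=2  [4,5]=2  [4,7]=2  [5,7]=2  [6,7]=1
  size 3 → [0,1,4]=3  [0,4,5]=3  [0,4,7]=3  [1,4,5]=6  [1,4,7]=6  [1,5,7]=6  [1,6,7]=3  [3,6,7]=1  [4,5,7]=6  [4,6,7]=3  [5,6,7]=3
  size 4 → [0,1,4,5]=12  [0,1,4,7]=12  [0,4,5,7]=12  [0,4,6,7]=6  [1,3,6,7]=4  [1,4,5,7]=24  [1,4,6,7]=12  [1,5,6,7]=12  [2,3,6,7]=1  [3,4,6,7]=4  [3,5,6,7]=4  [4,5,6,7]=12
  size 5 → [0,1,4,5,7]=60  [0,1,4,6,7]=30  [0,3,4,6,7]=10  [0,4,5,6,7]=30  [1,2,3,6,7]=5  [1,3,4,6,7]=20  [1,3,5,6,7]=20  [1,4,5,6,7]=60  [2,3,4,6,7]=5  [2,3,5,6,7]=5  [3,4,5,6,7]=20
  size 6 → [0,1,3,4,6,7]=60  [0,1,4,5,6,7]=180  [0,2,3,4,6,7]=15  [0,3,4,5,6,7]=60  [1,2,3,4,6,7]=30  [1,2,3,5,6,7]=30  [1,3,4,5,6,7]=120  [2,3,4,5,6,7]=30
  first=0(b) contributes 210
  first=1(d) contributes 105
  first=2(a) contributes 420
  first=5(c) contributes 105
|[w]| = 840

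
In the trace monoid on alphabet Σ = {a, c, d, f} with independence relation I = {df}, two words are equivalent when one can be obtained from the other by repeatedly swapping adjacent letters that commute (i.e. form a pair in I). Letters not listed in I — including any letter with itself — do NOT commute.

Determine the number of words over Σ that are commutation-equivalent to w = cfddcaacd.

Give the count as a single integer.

3

drop 0:c onto floor
drop 1:f onto {0:c}
drop 2:d onto {0:c}
drop 3:d onto {2:d}
drop 4:c onto {1:f, 3:d}
drop 5:a onto {4:c}
drop 6:a onto {5:a}
drop 7:c onto {6:a}
drop 8:d onto {7:c}
ground layer = {0:c}
drop-orders for the pieces not yet dropped (sum over which currently-grounded one goes next):
  1 to go: {8} 1
  2 to go: {7,8} 1
  3 to go: {6,7,8} 1
  4 to go: {5,6,7,8} 1
  5 to go: {4,5,6,7,8} 1
  6 to go: {1,4,5,6,7,8} 1  {3,4,5,6,7,8} 1
  7 to go: {1,3,4,5,6,7,8} 2  {2,3,4,5,6,7,8} 1
  if 0:c drops first: 3 orders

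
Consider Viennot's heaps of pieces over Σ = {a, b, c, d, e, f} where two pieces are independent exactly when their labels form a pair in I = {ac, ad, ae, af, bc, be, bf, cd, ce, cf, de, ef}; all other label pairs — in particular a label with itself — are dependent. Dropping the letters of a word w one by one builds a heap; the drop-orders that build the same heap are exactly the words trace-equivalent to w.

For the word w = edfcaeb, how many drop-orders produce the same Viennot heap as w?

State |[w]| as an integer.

525

piece 0:e — minimal
piece 1:d — minimal
piece 2:f rests on {1:d}
piece 3:c — minimal
piece 4:a — minimal
piece 5:e rests on {0:e}
piece 6:b rests on {1:d, 4:a}
minimal pieces: {0:e, 1:d, 3:c, 4:a}
ways to finish when only these pieces remain (= sum over removing one remaining piece with nothing left below it):
  1 left: {2}→1  {3}→1  {5}→1  {6}→1
  2 left: {0,5}→1  {2,3}→2  {2,5}→2  {2,6}→2  {3,5}→2  {3,6}→2  {4,6}→1  {5,6}→2
  3 left: {0,2,5}→3  {0,3,5}→3  {0,5,6}→3  {1,2,6}→2  {2,3,5}→6  {2,3,6}→6  {2,4,6}→3  {2,5,6}→6  {3,4,6}→3  {3,5,6}→6  {4,5,6}→3
  4 left: {0,2,3,5}→12  {0,2,5,6}→12  {0,3,5,6}→12  {0,4,5,6}→6  {1,2,3,6}→8  {1,2,4,6}→5  {1,2,5,6}→8  {2,3,4,6}→12  {2,3,5,6}→24  {2,4,5,6}→12  {3,4,5,6}→12
  5 left: {0,1,2,5,6}→20  {0,2,3,5,6}→60  {0,2,4,5,6}→30  {0,3,4,5,6}→30  {1,2,3,4,6}→25  {1,2,3,5,6}→40  {1,2,4,5,6}→25  {2,3,4,5,6}→60
  placing 0:e first → 150 extensions
  placing 1:d first → 180 extensions
  placing 3:c first → 75 extensions
  placing 4:a first → 120 extensions
total linear extensions = 525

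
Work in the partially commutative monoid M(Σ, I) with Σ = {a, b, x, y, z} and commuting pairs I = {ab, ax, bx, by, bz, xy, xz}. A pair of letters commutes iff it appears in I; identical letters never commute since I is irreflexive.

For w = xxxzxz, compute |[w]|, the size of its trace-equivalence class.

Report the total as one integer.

0(x) covers ∅
1(x) covers 0:x
2(x) covers 1:x
3(z) covers ∅
4(x) covers 2:x
5(z) covers 3:z
floor of heap: 0:x, 3:z
completions by unplaced set U, small U first (add the entries for U minus each lowest piece of U):
  |U|=1: {4}:1  {5}:1
  |U|=2: {2,4}:1  {3,5}:1  {4,5}:2
  |U|=3: {1,2,4}:1  {2,4,5}:3  {3,4,5}:3
  |U|=4: {0,1,2,4}:1  {1,2,4,5}:4  {2,3,4,5}:6
  start at 0(x): 10
  start at 3(z): 5
sum over floor = 15

15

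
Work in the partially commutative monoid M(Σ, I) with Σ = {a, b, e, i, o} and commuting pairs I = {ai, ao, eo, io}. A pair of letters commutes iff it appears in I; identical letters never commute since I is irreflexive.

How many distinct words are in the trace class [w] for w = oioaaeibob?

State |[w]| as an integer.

63

drop 0:o onto floor
drop 1:i onto floor
drop 2:o onto {0:o}
drop 3:a onto floor
drop 4:a onto {3:a}
drop 5:e onto {1:i, 4:a}
drop 6:i onto {5:e}
drop 7:b onto {2:o, 6:i}
drop 8:o onto {7:b}
drop 9:b onto {8:o}
ground layer = {0:o, 1:i, 3:a}
drop-orders for the pieces not yet dropped (sum over which currently-grounded one goes next):
  1 to go: {9} 1
  2 to go: {8,9} 1
  3 to go: {7,8,9} 1
  4 to go: {2,7,8,9} 1  {6,7,8,9} 1
  5 to go: {0,2,7,8,9} 1  {2,6,7,8,9} 2  {5,6,7,8,9} 1
  6 to go: {0,2,6,7,8,9} 3  {1,5,6,7,8,9} 1  {2,5,6,7,8,9} 3  {4,5,6,7,8,9} 1
  7 to go: {0,2,5,6,7,8,9} 6  {1,2,5,6,7,8,9} 4  {1,4,5,6,7,8,9} 2  {2,4,5,6,7,8,9} 4  {3,4,5,6,7,8,9} 1
  8 to go: {0,1,2,5,6,7,8,9} 10  {0,2,4,5,6,7,8,9} 10  {1,2,4,5,6,7,8,9} 10  {1,3,4,5,6,7,8,9} 3  {2,3,4,5,6,7,8,9} 5
  if 0:o drops first: 18 orders
  if 1:i drops first: 15 orders
  if 3:a drops first: 30 orders
heap linearizations: 63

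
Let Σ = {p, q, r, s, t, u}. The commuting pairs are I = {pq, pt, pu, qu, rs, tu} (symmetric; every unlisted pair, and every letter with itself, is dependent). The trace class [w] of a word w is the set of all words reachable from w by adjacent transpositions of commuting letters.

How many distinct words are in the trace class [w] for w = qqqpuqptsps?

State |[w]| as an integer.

piece 0:q — minimal
piece 1:q rests on {0:q}
piece 2:q rests on {1:q}
piece 3:p — minimal
piece 4:u — minimal
piece 5:q rests on {2:q}
piece 6:p rests on {3:p}
piece 7:t rests on {5:q}
piece 8:s rests on {4:u, 6:p, 7:t}
piece 9:p rests on {8:s}
piece 10:s rests on {9:p}
minimal pieces: {0:q, 3:p, 4:u}
ways to finish when only these pieces remain (= sum over removing one remaining piece with nothing left below it):
  1 left: {10}→1
  2 left: {9,10}→1
  3 left: {8,9,10}→1
  4 left: {4,8,9,10}→1  {6,8,9,10}→1  {7,8,9,10}→1
  5 left: {3,6,8,9,10}→1  {4,6,8,9,10}→2  {4,7,8,9,10}→2  {5,7,8,9,10}→1  {6,7,8,9,10}→2
  6 left: {2,5,7,8,9,10}→1  {3,4,6,8,9,10}→3  {3,6,7,8,9,10}→3  {4,5,7,8,9,10}→3  {4,6,7,8,9,10}→6  {5,6,7,8,9,10}→3
  7 left: {1,2,5,7,8,9,10}→1  {2,4,5,7,8,9,10}→4  {2,5,6,7,8,9,10}→4  {3,4,6,7,8,9,10}→12  {3,5,6,7,8,9,10}→6  {4,5,6,7,8,9,10}→12
  8 left: {0,1,2,5,7,8,9,10}→1  {1,2,4,5,7,8,9,10}→5  {1,2,5,6,7,8,9,10}→5  {2,3,5,6,7,8,9,10}→10  {2,4,5,6,7,8,9,10}→20  {3,4,5,6,7,8,9,10}→30
  9 left: {0,1,2,4,5,7,8,9,10}→6  {0,1,2,5,6,7,8,9,10}→6  {1,2,3,5,6,7,8,9,10}→15  {1,2,4,5,6,7,8,9,10}→30  {2,3,4,5,6,7,8,9,10}→60
  placing 0:q first → 105 extensions
  placing 3:p first → 42 extensions
  placing 4:u first → 21 extensions
total linear extensions = 168

168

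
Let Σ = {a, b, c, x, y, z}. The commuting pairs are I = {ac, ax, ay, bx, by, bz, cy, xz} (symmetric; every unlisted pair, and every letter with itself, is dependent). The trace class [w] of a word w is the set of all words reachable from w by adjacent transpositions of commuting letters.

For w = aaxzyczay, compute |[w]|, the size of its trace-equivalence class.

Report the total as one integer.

drop 0:a onto floor
drop 1:a onto {0:a}
drop 2:x onto floor
drop 3:z onto {1:a}
drop 4:y onto {2:x, 3:z}
drop 5:c onto {2:x, 3:z}
drop 6:z onto {4:y, 5:c}
drop 7:a onto {6:z}
drop 8:y onto {6:z}
ground layer = {0:a, 2:x}
drop-orders for the pieces not yet dropped (sum over which currently-grounded one goes next):
  1 to go: {7} 1  {8} 1
  2 to go: {7,8} 2
  3 to go: {6,7,8} 2
  4 to go: {4,6,7,8} 2  {5,6,7,8} 2
  5 to go: {4,5,6,7,8} 4
  6 to go: {2,4,5,6,7,8} 4  {3,4,5,6,7,8} 4
  7 to go: {1,3,4,5,6,7,8} 4  {2,3,4,5,6,7,8} 8
  if 0:a drops first: 12 orders
  if 2:x drops first: 4 orders
heap linearizations: 16

16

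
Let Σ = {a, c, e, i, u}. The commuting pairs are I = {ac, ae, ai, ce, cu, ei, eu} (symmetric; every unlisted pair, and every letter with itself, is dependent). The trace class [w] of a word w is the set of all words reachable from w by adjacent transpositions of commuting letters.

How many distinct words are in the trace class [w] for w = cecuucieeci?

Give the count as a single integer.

1650

0(c) covers ∅
1(e) covers ∅
2(c) covers 0:c
3(u) covers ∅
4(u) covers 3:u
5(c) covers 2:c
6(i) covers 4:u, 5:c
7(e) covers 1:e
8(e) covers 7:e
9(c) covers 6:i
10(i) covers 9:c
floor of heap: 0:c, 1:e, 3:u
completions by unplaced set U, small U first (add the entries for U minus each lowest piece of U):
  |U|=1: {8}:1  {10}:1
  |U|=2: {7,8}:1  {8,10}:2  {9,10}:1
  |U|=3: {1,7,8}:1  {6,9,10}:1  {7,8,10}:3  {8,9,10}:3
  |U|=4: {1,7,8,10}:4  {4,6,9,10}:1  {5,6,9,10}:1  {6,8,9,10}:4  {7,8,9,10}:6
  |U|=5: {1,7,8,9,10}:10  {2,5,6,9,10}:1  {3,4,6,9,10}:1  {4,5,6,9,10}:2  {4,6,8,9,10}:5  {5,6,8,9,10}:5  {6,7,8,9,10}:10
  |U|=6: {0,2,5,6,9,10}:1  {1,6,7,8,9,10}:20  {2,4,5,6,9,10}:3  {2,5,6,8,9,10}:6  {3,4,5,6,9,10}:3  {3,4,6,8,9,10}:6  {4,5,6,8,9,10}:12  {4,6,7,8,9,10}:15  {5,6,7,8,9,10}:15
  |U|=7: {0,2,4,5,6,9,10}:4  {0,2,5,6,8,9,10}:7  {1,4,6,7,8,9,10}:35  {1,5,6,7,8,9,10}:35  {2,3,4,5,6,9,10}:6  {2,4,5,6,8,9,10}:21  {2,5,6,7,8,9,10}:21  {3,4,5,6,8,9,10}:21  {3,4,6,7,8,9,10}:21  {4,5,6,7,8,9,10}:42
  |U|=8: {0,2,3,4,5,6,9,10}:10  {0,2,4,5,6,8,9,10}:32  {0,2,5,6,7,8,9,10}:28  {1,2,5,6,7,8,9,10}:56  {1,3,4,6,7,8,9,10}:56  {1,4,5,6,7,8,9,10}:112  {2,3,4,5,6,8,9,10}:48  {2,4,5,6,7,8,9,10}:84  {3,4,5,6,7,8,9,10}:84
  |U|=9: {0,1,2,5,6,7,8,9,10}:84  {0,2,3,4,5,6,8,9,10}:90  {0,2,4,5,6,7,8,9,10}:144  {1,2,4,5,6,7,8,9,10}:252  {1,3,4,5,6,7,8,9,10}:252  {2,3,4,5,6,7,8,9,10}:216
  start at 0(c): 720
  start at 1(e): 450
  start at 3(u): 480
sum over floor = 1650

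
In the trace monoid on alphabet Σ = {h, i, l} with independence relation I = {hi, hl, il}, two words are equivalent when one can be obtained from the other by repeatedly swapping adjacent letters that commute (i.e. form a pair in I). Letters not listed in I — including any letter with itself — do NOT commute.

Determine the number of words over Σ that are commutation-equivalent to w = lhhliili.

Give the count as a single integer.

560

drop 0:l onto floor
drop 1:h onto floor
drop 2:h onto {1:h}
drop 3:l onto {0:l}
drop 4:i onto floor
drop 5:i onto {4:i}
drop 6:l onto {3:l}
drop 7:i onto {5:i}
ground layer = {0:l, 1:h, 4:i}
drop-orders for the pieces not yet dropped (sum over which currently-grounded one goes next):
  1 to go: {2} 1  {6} 1  {7} 1
  2 to go: {1,2} 1  {2,6} 2  {2,7} 2  {3,6} 1  {5,7} 1  {6,7} 2
  3 to go: {0,3,6} 1  {1,2,6} 3  {1,2,7} 3  {2,3,6} 3  {2,5,7} 3  {2,6,7} 6  {3,6,7} 3  {4,5,7} 1  {5,6,7} 3
  4 to go: {0,2,3,6} 4  {0,3,6,7} 4  {1,2,3,6} 6  {1,2,5,7} 6  {1,2,6,7} 12  {2,3,6,7} 12  {2,4,5,7} 4  {2,5,6,7} 12  {3,5,6,7} 6  {4,5,6,7} 4
  5 to go: {0,1,2,3,6} 10  {0,2,3,6,7} 20  {0,3,5,6,7} 10  {1,2,3,6,7} 30  {1,2,4,5,7} 10  {1,2,5,6,7} 30  {2,3,5,6,7} 30  {2,4,5,6,7} 20  {3,4,5,6,7} 10
  6 to go: {0,1,2,3,6,7} 60  {0,2,3,5,6,7} 60  {0,3,4,5,6,7} 20  {1,2,3,5,6,7} 90  {1,2,4,5,6,7} 60  {2,3,4,5,6,7} 60
  if 0:l drops first: 210 orders
  if 1:h drops first: 140 orders
  if 4:i drops first: 210 orders
heap linearizations: 560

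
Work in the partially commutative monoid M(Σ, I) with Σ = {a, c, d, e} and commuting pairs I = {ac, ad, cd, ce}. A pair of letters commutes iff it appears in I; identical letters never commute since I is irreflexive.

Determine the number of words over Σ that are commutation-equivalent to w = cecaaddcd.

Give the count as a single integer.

drop 0:c onto floor
drop 1:e onto floor
drop 2:c onto {0:c}
drop 3:a onto {1:e}
drop 4:a onto {3:a}
drop 5:d onto {1:e}
drop 6:d onto {5:d}
drop 7:c onto {2:c}
drop 8:d onto {6:d}
ground layer = {0:c, 1:e}
drop-orders for the pieces not yet dropped (sum over which currently-grounded one goes next):
  1 to go: {4} 1  {7} 1  {8} 1
  2 to go: {2,7} 1  {3,4} 1  {4,7} 2  {4,8} 2  {6,8} 1  {7,8} 2
  3 to go: {0,2,7} 1  {2,4,7} 3  {2,7,8} 3  {3,4,7} 3  {3,4,8} 3  {4,6,8} 3  {4,7,8} 6  {5,6,8} 1  {6,7,8} 3
  4 to go: {0,2,4,7} 4  {0,2,7,8} 4  {2,3,4,7} 6  {2,4,7,8} 12  {2,6,7,8} 6  {3,4,6,8} 6  {3,4,7,8} 12  {4,5,6,8} 4  {4,6,7,8} 12  {5,6,7,8} 4
  5 to go: {0,2,3,4,7} 10  {0,2,4,7,8} 20  {0,2,6,7,8} 10  {2,3,4,7,8} 30  {2,4,6,7,8} 30  {2,5,6,7,8} 10  {3,4,5,6,8} 10  {3,4,6,7,8} 30  {4,5,6,7,8} 20
  6 to go: {0,2,3,4,7,8} 60  {0,2,4,6,7,8} 60  {0,2,5,6,7,8} 20  {1,3,4,5,6,8} 10  {2,3,4,6,7,8} 90  {2,4,5,6,7,8} 60  {3,4,5,6,7,8} 60
  7 to go: {0,2,3,4,6,7,8} 210  {0,2,4,5,6,7,8} 140  {1,3,4,5,6,7,8} 70  {2,3,4,5,6,7,8} 210
  if 0:c drops first: 280 orders
  if 1:e drops first: 560 orders
heap linearizations: 840

840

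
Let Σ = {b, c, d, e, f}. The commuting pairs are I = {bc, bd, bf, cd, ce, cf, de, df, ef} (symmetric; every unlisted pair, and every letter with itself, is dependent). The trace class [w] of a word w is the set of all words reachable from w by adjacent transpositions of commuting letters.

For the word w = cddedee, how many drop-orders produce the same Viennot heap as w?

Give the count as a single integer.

140

0(c) covers ∅
1(d) covers ∅
2(d) covers 1:d
3(e) covers ∅
4(d) covers 2:d
5(e) covers 3:e
6(e) covers 5:e
floor of heap: 0:c, 1:d, 3:e
completions by unplaced set U, small U first (add the entries for U minus each lowest piece of U):
  |U|=1: {0}:1  {4}:1  {6}:1
  |U|=2: {0,4}:2  {0,6}:2  {2,4}:1  {4,6}:2  {5,6}:1
  |U|=3: {0,2,4}:3  {0,4,6}:6  {0,5,6}:3  {1,2,4}:1  {2,4,6}:3  {3,5,6}:1  {4,5,6}:3
  |U|=4: {0,1,2,4}:4  {0,2,4,6}:12  {0,3,5,6}:4  {0,4,5,6}:12  {1,2,4,6}:4  {2,4,5,6}:6  {3,4,5,6}:4
  |U|=5: {0,1,2,4,6}:20  {0,2,4,5,6}:30  {0,3,4,5,6}:20  {1,2,4,5,6}:10  {2,3,4,5,6}:10
  start at 0(c): 20
  start at 1(d): 60
  start at 3(e): 60
sum over floor = 140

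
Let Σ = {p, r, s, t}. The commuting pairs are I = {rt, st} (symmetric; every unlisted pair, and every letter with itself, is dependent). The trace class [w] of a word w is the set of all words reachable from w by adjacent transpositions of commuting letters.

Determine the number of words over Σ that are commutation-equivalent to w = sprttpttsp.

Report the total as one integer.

9

0(s) covers ∅
1(p) covers 0:s
2(r) covers 1:p
3(t) covers 1:p
4(t) covers 3:t
5(p) covers 2:r, 4:t
6(t) covers 5:p
7(t) covers 6:t
8(s) covers 5:p
9(p) covers 7:t, 8:s
floor of heap: 0:s
completions by unplaced set U, small U first (add the entries for U minus each lowest piece of U):
  |U|=1: {9}:1
  |U|=2: {7,9}:1  {8,9}:1
  |U|=3: {6,7,9}:1  {7,8,9}:2
  |U|=4: {6,7,8,9}:3
  |U|=5: {5,6,7,8,9}:3
  |U|=6: {2,5,6,7,8,9}:3  {4,5,6,7,8,9}:3
  |U|=7: {2,4,5,6,7,8,9}:6  {3,4,5,6,7,8,9}:3
  |U|=8: {2,3,4,5,6,7,8,9}:9
  start at 0(s): 9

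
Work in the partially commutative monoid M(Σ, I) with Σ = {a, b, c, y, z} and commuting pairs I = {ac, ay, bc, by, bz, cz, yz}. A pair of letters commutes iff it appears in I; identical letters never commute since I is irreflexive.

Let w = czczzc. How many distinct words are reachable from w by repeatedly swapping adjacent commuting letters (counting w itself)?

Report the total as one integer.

20

#0=c has no predecessor
#1=z has no predecessor
#2=c depends on [0:c]
#3=z depends on [1:z]
#4=z depends on [3:z]
#5=c depends on [2:c]
sources: [0:c, 1:z]
N(rest) = Σ N(rest − s) over sources s of rest; N(one piece) = 1:
  size 1 → [4]=1  [5]=1
  size 2 → [2,5]=1  [3,4]=1  [4,5]=2
  size 3 → [0,2,5]=1  [1,3,4]=1  [2,4,5]=3  [3,4,5]=3
  size 4 → [0,2,4,5]=4  [1,3,4,5]=4  [2,3,4,5]=6
  first=0(c) contributes 10
  first=1(z) contributes 10
|[w]| = 20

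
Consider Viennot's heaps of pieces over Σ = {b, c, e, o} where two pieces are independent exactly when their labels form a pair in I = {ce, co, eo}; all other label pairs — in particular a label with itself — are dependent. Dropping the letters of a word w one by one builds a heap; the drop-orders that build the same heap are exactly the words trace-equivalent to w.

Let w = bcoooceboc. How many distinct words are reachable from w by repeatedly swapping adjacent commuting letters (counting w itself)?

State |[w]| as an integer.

0(b) covers ∅
1(c) covers 0:b
2(o) covers 0:b
3(o) covers 2:o
4(o) covers 3:o
5(c) covers 1:c
6(e) covers 0:b
7(b) covers 4:o, 5:c, 6:e
8(o) covers 7:b
9(c) covers 7:b
floor of heap: 0:b
completions by unplaced set U, small U first (add the entries for U minus each lowest piece of U):
  |U|=1: {8}:1  {9}:1
  |U|=2: {8,9}:2
  |U|=3: {7,8,9}:2
  |U|=4: {4,7,8,9}:2  {5,7,8,9}:2  {6,7,8,9}:2
  |U|=5: {1,5,7,8,9}:2  {3,4,7,8,9}:2  {4,5,7,8,9}:4  {4,6,7,8,9}:4  {5,6,7,8,9}:4
  |U|=6: {1,4,5,7,8,9}:6  {1,5,6,7,8,9}:6  {2,3,4,7,8,9}:2  {3,4,5,7,8,9}:6  {3,4,6,7,8,9}:6  {4,5,6,7,8,9}:12
  |U|=7: {1,3,4,5,7,8,9}:12  {1,4,5,6,7,8,9}:24  {2,3,4,5,7,8,9}:8  {2,3,4,6,7,8,9}:8  {3,4,5,6,7,8,9}:24
  |U|=8: {1,2,3,4,5,7,8,9}:20  {1,3,4,5,6,7,8,9}:60  {2,3,4,5,6,7,8,9}:40
  start at 0(b): 120

120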